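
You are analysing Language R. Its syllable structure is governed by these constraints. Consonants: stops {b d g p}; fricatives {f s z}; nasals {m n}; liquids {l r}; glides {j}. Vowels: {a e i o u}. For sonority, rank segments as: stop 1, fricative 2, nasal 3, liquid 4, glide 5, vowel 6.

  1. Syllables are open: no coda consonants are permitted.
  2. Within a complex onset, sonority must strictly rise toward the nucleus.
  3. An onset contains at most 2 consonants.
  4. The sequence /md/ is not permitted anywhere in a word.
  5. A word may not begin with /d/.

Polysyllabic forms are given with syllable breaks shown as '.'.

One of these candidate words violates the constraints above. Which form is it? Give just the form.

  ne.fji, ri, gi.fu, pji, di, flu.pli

di

ne.fji — σ1 onset /n/, coda /∅/ ok; σ2 onset /fj/ (2→5 rises), coda /∅/ ok → permitted
ri — σ1 onset /r/, coda /∅/ ok → permitted
gi.fu — σ1 onset /g/, coda /∅/ ok; σ2 onset /f/, coda /∅/ ok → permitted
pji — σ1 onset /pj/ (1→5 rises), coda /∅/ ok → permitted
di — violates constraint 5: word begins with /d/ → not permitted
flu.pli — σ1 onset /fl/ (2→4 rises), coda /∅/ ok; σ2 onset /pl/ (1→4 rises), coda /∅/ ok → permitted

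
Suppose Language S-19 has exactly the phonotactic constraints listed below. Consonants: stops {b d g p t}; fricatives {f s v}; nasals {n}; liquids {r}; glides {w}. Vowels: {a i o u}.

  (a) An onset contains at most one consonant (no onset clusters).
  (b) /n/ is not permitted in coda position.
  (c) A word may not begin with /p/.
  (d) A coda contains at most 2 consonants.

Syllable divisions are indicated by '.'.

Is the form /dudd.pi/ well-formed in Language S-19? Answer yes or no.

yes

/dudd.pi/ — σ1 onset /d/, coda /dd/ (2C) ok; σ2 onset /p/, coda /∅/ ok → well-formed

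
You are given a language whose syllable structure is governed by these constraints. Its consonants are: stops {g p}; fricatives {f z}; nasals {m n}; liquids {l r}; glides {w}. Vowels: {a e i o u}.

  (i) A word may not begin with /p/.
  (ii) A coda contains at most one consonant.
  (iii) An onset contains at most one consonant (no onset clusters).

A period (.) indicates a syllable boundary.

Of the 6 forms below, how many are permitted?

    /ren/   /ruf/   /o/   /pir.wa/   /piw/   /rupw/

/ren/ — σ1 onset /r/, coda /n/ ok → permitted
/ruf/ — σ1 onset /r/, coda /f/ ok → permitted
/o/ — σ1 onset /∅/, coda /∅/ ok → permitted
/pir.wa/ — violates constraint (i): word begins with /p/ → not permitted
/piw/ — violates constraint (i): word begins with /p/ → not permitted
/rupw/ — violates constraint (ii): syllable 1 coda /pw/ has 2 consonants (> 1) → not permitted
Permitted: /ren/, /ruf/, /o/ → 3.

3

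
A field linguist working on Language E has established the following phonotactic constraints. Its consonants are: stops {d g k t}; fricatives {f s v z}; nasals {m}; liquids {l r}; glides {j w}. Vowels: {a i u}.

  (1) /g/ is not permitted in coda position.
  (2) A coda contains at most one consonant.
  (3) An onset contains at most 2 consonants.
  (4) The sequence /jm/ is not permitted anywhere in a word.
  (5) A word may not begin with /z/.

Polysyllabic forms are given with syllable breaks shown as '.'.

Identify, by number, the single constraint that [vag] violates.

[vag]: syllable 1 coda contains /g/.
This is a violation of constraint 1: "/g/ is not permitted in coda position."
The remaining constraints (2, 3, 4, 5) are satisfied.

1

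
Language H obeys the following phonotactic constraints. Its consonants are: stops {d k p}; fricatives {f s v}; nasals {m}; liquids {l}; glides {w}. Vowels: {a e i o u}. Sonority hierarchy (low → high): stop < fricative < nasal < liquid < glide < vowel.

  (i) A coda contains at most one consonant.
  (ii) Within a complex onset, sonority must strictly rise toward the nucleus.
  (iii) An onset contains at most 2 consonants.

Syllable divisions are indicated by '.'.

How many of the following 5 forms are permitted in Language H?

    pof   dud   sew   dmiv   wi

5

pof — σ1 onset /p/, coda /f/ ok → permitted
dud — σ1 onset /d/, coda /d/ ok → permitted
sew — σ1 onset /s/, coda /w/ ok → permitted
dmiv — σ1 onset /dm/ (1→3 rises), coda /v/ ok → permitted
wi — σ1 onset /w/, coda /∅/ ok → permitted
Permitted: pof, dud, sew, dmiv, wi → 5.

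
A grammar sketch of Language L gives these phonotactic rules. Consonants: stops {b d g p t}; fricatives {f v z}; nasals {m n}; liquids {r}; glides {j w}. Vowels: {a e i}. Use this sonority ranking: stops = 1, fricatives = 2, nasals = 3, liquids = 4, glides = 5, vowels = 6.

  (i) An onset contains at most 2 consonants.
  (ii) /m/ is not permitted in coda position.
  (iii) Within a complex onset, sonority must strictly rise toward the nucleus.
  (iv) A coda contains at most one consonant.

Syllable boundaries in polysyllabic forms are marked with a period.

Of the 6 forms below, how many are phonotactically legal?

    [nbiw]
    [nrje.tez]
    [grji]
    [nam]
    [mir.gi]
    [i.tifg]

1

[nbiw] — violates constraint (iii): syllable 1 onset /nb/: /n/ (nasal, 3) → /b/ (stop, 1) does not rise → phonotactically illegal
[nrje.tez] — violates constraint (i): syllable 1 onset /nrj/ has 3 consonants (> 2) → phonotactically illegal
[grji] — violates constraint (i): syllable 1 onset /grj/ has 3 consonants (> 2) → phonotactically illegal
[nam] — violates constraint (ii): syllable 1 coda contains /m/ → phonotactically illegal
[mir.gi] — σ1 onset /m/, coda /r/ ok; σ2 onset /g/, coda /∅/ ok → phonotactically legal
[i.tifg] — violates constraint (iv): syllable 2 coda /fg/ has 2 consonants (> 1) → phonotactically illegal
Phonotactically legal: [mir.gi] → 1.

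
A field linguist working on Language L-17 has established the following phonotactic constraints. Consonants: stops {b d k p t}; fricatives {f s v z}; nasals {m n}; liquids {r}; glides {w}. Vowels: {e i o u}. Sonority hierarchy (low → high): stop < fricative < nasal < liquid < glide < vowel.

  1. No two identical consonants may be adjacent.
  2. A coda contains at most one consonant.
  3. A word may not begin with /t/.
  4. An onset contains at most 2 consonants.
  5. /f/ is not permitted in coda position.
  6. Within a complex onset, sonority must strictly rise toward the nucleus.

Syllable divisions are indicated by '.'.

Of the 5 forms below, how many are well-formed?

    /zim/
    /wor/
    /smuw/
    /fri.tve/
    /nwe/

/zim/ — σ1 onset /z/, coda /m/ ok → well-formed
/wor/ — σ1 onset /w/, coda /r/ ok → well-formed
/smuw/ — σ1 onset /sm/ (2→3 rises), coda /w/ ok → well-formed
/fri.tve/ — σ1 onset /fr/ (2→4 rises), coda /∅/ ok; σ2 onset /tv/ (1→2 rises), coda /∅/ ok → well-formed
/nwe/ — σ1 onset /nw/ (3→5 rises), coda /∅/ ok → well-formed
Well-formed: /zim/, /wor/, /smuw/, /fri.tve/, /nwe/ → 5.

5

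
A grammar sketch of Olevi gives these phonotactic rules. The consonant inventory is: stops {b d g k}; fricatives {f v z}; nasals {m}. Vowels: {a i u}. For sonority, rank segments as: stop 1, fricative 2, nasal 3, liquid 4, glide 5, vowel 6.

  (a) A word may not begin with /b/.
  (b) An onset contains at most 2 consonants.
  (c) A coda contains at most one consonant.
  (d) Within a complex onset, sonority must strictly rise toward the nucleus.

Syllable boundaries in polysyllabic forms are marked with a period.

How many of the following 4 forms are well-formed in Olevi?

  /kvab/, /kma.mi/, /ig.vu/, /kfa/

/kvab/ — σ1 onset /kv/ (1→2 rises), coda /b/ ok → well-formed
/kma.mi/ — σ1 onset /km/ (1→3 rises), coda /∅/ ok; σ2 onset /m/, coda /∅/ ok → well-formed
/ig.vu/ — σ1 onset /∅/, coda /g/ ok; σ2 onset /v/, coda /∅/ ok → well-formed
/kfa/ — σ1 onset /kf/ (1→2 rises), coda /∅/ ok → well-formed
Well-formed: /kvab/, /kma.mi/, /ig.vu/, /kfa/ → 4.

4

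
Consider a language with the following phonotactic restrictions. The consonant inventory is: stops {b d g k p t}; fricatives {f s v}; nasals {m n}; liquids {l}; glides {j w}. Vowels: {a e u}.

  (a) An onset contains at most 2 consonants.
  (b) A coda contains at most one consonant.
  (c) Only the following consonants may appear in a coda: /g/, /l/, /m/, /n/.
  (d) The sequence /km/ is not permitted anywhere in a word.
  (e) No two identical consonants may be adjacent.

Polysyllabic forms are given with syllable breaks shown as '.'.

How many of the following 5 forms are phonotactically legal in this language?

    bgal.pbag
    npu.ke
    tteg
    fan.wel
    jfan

4

bgal.pbag — σ1 onset /bg/ (2C), coda /l/ ok; σ2 onset /pb/ (2C), coda /g/ ok → phonotactically legal
npu.ke — σ1 onset /np/ (2C), coda /∅/ ok; σ2 onset /k/, coda /∅/ ok → phonotactically legal
tteg — violates constraint (e): adjacent identical consonants /tt/ → phonotactically illegal
fan.wel — σ1 onset /f/, coda /n/ ok; σ2 onset /w/, coda /l/ ok → phonotactically legal
jfan — σ1 onset /jf/ (2C), coda /n/ ok → phonotactically legal
Phonotactically legal: bgal.pbag, npu.ke, fan.wel, jfan → 4.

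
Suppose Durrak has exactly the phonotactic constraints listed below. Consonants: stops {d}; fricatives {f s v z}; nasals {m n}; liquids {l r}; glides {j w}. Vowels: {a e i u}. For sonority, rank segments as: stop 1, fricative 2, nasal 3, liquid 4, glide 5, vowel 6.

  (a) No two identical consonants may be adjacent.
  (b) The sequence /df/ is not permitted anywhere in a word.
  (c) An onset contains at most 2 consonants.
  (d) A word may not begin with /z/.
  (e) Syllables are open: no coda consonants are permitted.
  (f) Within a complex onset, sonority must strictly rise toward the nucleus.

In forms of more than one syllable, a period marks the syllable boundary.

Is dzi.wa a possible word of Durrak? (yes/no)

dzi.wa — σ1 onset /dz/ (1→2 rises), coda /∅/ ok; σ2 onset /w/, coda /∅/ ok → permitted

yes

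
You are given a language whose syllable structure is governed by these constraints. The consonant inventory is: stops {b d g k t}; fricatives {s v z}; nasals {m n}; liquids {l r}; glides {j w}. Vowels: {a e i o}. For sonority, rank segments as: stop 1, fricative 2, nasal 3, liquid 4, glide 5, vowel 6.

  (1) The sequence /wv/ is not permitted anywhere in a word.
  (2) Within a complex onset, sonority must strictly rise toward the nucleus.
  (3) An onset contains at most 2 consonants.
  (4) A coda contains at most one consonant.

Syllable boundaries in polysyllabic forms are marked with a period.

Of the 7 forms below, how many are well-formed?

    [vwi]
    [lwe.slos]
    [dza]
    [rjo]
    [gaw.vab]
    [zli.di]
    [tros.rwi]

[vwi] — σ1 onset /vw/ (2→5 rises), coda /∅/ ok → well-formed
[lwe.slos] — σ1 onset /lw/ (4→5 rises), coda /∅/ ok; σ2 onset /sl/ (2→4 rises), coda /s/ ok → well-formed
[dza] — σ1 onset /dz/ (1→2 rises), coda /∅/ ok → well-formed
[rjo] — σ1 onset /rj/ (4→5 rises), coda /∅/ ok → well-formed
[gaw.vab] — violates constraint 1: contains banned sequence /wv/ → ill-formed
[zli.di] — σ1 onset /zl/ (2→4 rises), coda /∅/ ok; σ2 onset /d/, coda /∅/ ok → well-formed
[tros.rwi] — σ1 onset /tr/ (1→4 rises), coda /s/ ok; σ2 onset /rw/ (4→5 rises), coda /∅/ ok → well-formed
Well-formed: [vwi], [lwe.slos], [dza], [rjo], [zli.di], [tros.rwi] → 6.

6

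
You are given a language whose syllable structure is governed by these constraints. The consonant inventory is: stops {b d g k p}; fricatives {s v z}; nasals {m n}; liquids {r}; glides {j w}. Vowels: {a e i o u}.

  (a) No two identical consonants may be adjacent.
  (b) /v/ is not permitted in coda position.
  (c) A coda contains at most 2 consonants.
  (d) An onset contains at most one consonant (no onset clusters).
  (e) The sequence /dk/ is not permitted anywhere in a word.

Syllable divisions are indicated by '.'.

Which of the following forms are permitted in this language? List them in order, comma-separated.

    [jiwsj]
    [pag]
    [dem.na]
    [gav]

[pag], [dem.na]

[jiwsj] — violates constraint (c): syllable 1 coda /wsj/ has 3 consonants (> 2) → not permitted
[pag] — σ1 onset /p/, coda /g/ ok → permitted
[dem.na] — σ1 onset /d/, coda /m/ ok; σ2 onset /n/, coda /∅/ ok → permitted
[gav] — violates constraint (b): syllable 1 coda contains /v/ → not permitted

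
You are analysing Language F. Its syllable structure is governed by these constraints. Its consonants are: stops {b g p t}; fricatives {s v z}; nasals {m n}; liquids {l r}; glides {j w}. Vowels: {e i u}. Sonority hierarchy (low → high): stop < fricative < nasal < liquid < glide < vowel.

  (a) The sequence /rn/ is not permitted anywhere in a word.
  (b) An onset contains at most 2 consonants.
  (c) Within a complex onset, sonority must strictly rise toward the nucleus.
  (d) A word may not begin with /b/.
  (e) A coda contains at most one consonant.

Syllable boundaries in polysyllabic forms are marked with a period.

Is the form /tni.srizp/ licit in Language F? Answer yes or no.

/tni.srizp/ — violates constraint (e): syllable 2 coda /zp/ has 2 consonants (> 1) → illicit

no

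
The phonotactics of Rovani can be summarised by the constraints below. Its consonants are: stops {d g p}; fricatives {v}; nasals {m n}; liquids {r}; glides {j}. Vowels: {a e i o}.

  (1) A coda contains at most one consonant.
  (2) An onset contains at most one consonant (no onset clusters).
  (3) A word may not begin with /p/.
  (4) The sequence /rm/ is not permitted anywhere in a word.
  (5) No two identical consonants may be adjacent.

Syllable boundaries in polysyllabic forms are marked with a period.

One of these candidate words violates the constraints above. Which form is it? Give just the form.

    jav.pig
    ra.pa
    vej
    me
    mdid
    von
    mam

mdid

jav.pig — σ1 onset /j/, coda /v/ ok; σ2 onset /p/, coda /g/ ok → well-formed
ra.pa — σ1 onset /r/, coda /∅/ ok; σ2 onset /p/, coda /∅/ ok → well-formed
vej — σ1 onset /v/, coda /j/ ok → well-formed
me — σ1 onset /m/, coda /∅/ ok → well-formed
mdid — violates constraint 2: syllable 1 onset /md/ has 2 consonants (> 1) → ill-formed
von — σ1 onset /v/, coda /n/ ok → well-formed
mam — σ1 onset /m/, coda /m/ ok → well-formed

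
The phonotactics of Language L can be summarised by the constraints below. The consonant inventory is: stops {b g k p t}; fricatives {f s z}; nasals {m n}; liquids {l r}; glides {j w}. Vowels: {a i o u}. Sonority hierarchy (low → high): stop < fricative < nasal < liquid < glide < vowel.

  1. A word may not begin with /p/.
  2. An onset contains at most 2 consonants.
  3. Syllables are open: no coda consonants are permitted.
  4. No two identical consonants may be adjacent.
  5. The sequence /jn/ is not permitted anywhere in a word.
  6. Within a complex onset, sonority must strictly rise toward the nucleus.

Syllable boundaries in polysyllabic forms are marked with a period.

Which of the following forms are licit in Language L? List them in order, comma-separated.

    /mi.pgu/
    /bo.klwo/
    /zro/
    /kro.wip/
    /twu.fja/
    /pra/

/zro/, /twu.fja/

/mi.pgu/ — violates constraint 6: syllable 2 onset /pg/: /p/ (stop, 1) → /g/ (stop, 1) does not rise → illicit
/bo.klwo/ — violates constraint 2: syllable 2 onset /klw/ has 3 consonants (> 2) → illicit
/zro/ — σ1 onset /zr/ (2→4 rises), coda /∅/ ok → licit
/kro.wip/ — violates constraint 3: syllable 2 coda /p/ has 1 consonant (> 0) → illicit
/twu.fja/ — σ1 onset /tw/ (1→5 rises), coda /∅/ ok; σ2 onset /fj/ (2→5 rises), coda /∅/ ok → licit
/pra/ — violates constraint 1: word begins with /p/ → illicit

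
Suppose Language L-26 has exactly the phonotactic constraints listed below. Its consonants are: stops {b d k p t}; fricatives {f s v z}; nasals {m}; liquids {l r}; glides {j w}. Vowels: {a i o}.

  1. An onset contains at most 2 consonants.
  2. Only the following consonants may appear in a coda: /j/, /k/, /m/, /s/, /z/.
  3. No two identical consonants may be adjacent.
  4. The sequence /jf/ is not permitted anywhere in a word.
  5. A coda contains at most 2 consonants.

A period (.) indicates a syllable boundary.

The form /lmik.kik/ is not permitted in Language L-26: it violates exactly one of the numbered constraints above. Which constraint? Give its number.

3

/lmik.kik/: adjacent identical consonants /kk/.
This is a violation of constraint 3: "No two identical consonants may be adjacent."
The remaining constraints (1, 2, 4, 5) are satisfied.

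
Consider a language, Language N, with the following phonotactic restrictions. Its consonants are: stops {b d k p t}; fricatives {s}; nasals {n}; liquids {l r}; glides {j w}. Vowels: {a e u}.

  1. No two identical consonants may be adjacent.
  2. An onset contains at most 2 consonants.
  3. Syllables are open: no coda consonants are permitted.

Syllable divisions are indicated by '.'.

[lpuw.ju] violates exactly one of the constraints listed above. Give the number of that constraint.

3

[lpuw.ju]: syllable 1 coda /w/ has 1 consonant (> 0).
This is a violation of constraint 3: "Syllables are open: no coda consonants are permitted."
The remaining constraints (1, 2) are satisfied.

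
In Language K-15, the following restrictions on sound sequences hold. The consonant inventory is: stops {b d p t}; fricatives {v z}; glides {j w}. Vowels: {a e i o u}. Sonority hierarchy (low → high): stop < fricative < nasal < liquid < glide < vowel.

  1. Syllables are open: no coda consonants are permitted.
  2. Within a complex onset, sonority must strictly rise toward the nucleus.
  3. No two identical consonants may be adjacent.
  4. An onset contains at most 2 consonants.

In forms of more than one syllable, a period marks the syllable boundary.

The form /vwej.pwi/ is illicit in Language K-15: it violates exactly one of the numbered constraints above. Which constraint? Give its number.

1

/vwej.pwi/: syllable 1 coda /j/ has 1 consonant (> 0).
This is a violation of constraint 1: "Syllables are open: no coda consonants are permitted."
The remaining constraints (2, 3, 4) are satisfied.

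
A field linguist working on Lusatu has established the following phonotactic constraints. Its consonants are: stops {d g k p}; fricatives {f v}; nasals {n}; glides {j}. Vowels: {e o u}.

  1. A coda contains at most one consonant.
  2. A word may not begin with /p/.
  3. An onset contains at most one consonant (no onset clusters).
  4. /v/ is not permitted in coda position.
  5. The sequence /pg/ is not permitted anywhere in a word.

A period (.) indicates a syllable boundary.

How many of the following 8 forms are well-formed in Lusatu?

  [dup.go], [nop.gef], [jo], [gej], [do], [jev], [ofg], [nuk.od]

4

[dup.go] — violates constraint 5: contains banned sequence /pg/ → ill-formed
[nop.gef] — violates constraint 5: contains banned sequence /pg/ → ill-formed
[jo] — σ1 onset /j/, coda /∅/ ok → well-formed
[gej] — σ1 onset /g/, coda /j/ ok → well-formed
[do] — σ1 onset /d/, coda /∅/ ok → well-formed
[jev] — violates constraint 4: syllable 1 coda contains /v/ → ill-formed
[ofg] — violates constraint 1: syllable 1 coda /fg/ has 2 consonants (> 1) → ill-formed
[nuk.od] — σ1 onset /n/, coda /k/ ok; σ2 onset /∅/, coda /d/ ok → well-formed
Well-formed: [jo], [gej], [do], [nuk.od] → 4.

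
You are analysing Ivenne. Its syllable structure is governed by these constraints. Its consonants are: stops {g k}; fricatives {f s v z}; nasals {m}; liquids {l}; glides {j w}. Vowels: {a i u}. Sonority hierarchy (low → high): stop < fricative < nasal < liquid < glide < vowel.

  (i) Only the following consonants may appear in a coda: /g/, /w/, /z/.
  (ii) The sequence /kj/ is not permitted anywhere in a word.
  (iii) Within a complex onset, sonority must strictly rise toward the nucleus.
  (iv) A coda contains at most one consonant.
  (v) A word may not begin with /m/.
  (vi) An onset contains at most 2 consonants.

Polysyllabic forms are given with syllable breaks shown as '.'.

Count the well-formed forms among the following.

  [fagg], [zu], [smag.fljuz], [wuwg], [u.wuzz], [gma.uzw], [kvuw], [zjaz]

[fagg] — violates constraint (iv): syllable 1 coda /gg/ has 2 consonants (> 1) → ill-formed
[zu] — σ1 onset /z/, coda /∅/ ok → well-formed
[smag.fljuz] — violates constraint (vi): syllable 2 onset /flj/ has 3 consonants (> 2) → ill-formed
[wuwg] — violates constraint (iv): syllable 1 coda /wg/ has 2 consonants (> 1) → ill-formed
[u.wuzz] — violates constraint (iv): syllable 2 coda /zz/ has 2 consonants (> 1) → ill-formed
[gma.uzw] — violates constraint (iv): syllable 2 coda /zw/ has 2 consonants (> 1) → ill-formed
[kvuw] — σ1 onset /kv/ (1→2 rises), coda /w/ ok → well-formed
[zjaz] — σ1 onset /zj/ (2→5 rises), coda /z/ ok → well-formed
Well-formed: [zu], [kvuw], [zjaz] → 3.

3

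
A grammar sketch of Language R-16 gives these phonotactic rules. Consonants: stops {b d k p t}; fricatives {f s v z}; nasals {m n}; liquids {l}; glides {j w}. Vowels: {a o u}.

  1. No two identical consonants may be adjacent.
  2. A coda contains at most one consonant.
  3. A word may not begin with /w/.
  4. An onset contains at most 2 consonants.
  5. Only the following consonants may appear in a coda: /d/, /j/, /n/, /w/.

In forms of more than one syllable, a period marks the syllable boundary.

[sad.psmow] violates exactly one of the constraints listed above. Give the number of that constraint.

4

[sad.psmow]: syllable 2 onset /psm/ has 3 consonants (> 2).
This is a violation of constraint 4: "An onset contains at most 2 consonants."
The remaining constraints (1, 2, 3, 5) are satisfied.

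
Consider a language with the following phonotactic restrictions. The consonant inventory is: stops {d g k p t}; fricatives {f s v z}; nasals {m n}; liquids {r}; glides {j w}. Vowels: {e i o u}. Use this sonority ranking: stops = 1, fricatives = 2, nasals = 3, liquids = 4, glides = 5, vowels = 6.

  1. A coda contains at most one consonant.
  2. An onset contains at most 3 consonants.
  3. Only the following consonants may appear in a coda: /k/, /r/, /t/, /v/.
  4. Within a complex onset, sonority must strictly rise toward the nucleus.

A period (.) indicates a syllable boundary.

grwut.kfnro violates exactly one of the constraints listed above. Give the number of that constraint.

2

grwut.kfnro: syllable 2 onset /kfnr/ has 4 consonants (> 3).
This is a violation of constraint 2: "An onset contains at most 3 consonants."
The remaining constraints (1, 3, 4) are satisfied.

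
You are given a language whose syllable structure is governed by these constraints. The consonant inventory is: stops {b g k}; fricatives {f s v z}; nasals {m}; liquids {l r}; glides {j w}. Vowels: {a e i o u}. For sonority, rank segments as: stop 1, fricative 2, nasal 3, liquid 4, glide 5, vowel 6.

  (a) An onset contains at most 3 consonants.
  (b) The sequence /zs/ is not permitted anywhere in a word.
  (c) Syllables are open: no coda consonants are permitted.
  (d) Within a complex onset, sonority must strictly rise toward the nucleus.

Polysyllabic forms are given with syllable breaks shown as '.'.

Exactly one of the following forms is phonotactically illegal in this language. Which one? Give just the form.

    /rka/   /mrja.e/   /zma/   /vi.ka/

/rka/ — violates constraint (d): syllable 1 onset /rk/: /r/ (liquid, 4) → /k/ (stop, 1) does not rise → phonotactically illegal
/mrja.e/ — σ1 onset /mrj/ (3→4→5 rises), coda /∅/ ok; σ2 onset /∅/, coda /∅/ ok → phonotactically legal
/zma/ — σ1 onset /zm/ (2→3 rises), coda /∅/ ok → phonotactically legal
/vi.ka/ — σ1 onset /v/, coda /∅/ ok; σ2 onset /k/, coda /∅/ ok → phonotactically legal

/rka/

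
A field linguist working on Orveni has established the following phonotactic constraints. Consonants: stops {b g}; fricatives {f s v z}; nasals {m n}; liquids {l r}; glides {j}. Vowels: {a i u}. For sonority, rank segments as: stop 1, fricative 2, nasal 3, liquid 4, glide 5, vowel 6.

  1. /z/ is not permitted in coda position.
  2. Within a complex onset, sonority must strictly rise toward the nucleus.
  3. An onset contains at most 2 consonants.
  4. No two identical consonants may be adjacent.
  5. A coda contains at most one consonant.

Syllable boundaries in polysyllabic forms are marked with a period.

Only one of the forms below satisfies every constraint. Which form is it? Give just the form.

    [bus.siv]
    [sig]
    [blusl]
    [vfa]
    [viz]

[sig]

[bus.siv] — violates constraint 4: adjacent identical consonants /ss/ → illicit
[sig] — σ1 onset /s/, coda /g/ ok → licit
[blusl] — violates constraint 5: syllable 1 coda /sl/ has 2 consonants (> 1) → illicit
[vfa] — violates constraint 2: syllable 1 onset /vf/: /v/ (fricative, 2) → /f/ (fricative, 2) does not rise → illicit
[viz] — violates constraint 1: syllable 1 coda contains /z/ → illicit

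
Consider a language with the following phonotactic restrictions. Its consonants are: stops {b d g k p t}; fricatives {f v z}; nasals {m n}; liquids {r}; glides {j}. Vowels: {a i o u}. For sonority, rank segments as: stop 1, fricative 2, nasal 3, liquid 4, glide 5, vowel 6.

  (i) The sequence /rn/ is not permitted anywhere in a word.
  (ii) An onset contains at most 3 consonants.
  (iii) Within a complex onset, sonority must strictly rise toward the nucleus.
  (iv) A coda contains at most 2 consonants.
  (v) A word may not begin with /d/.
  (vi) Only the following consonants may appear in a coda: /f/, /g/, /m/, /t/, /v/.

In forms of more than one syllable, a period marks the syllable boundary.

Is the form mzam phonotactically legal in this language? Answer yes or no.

mzam — violates constraint (iii): syllable 1 onset /mz/: /m/ (nasal, 3) → /z/ (fricative, 2) does not rise → phonotactically illegal

no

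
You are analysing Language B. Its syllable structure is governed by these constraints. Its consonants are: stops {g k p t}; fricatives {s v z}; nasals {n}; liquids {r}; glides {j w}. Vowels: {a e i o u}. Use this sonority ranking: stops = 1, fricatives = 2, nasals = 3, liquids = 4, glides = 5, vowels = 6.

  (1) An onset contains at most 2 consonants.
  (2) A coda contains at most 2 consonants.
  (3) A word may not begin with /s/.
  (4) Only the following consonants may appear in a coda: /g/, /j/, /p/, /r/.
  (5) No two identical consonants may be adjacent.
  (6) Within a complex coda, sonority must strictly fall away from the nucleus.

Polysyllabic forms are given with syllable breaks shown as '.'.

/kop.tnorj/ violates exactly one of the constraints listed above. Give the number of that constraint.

6

/kop.tnorj/: syllable 2 coda /rj/: /r/ (liquid, 4) → /j/ (glide, 5) does not fall.
This is a violation of constraint 6: "Within a complex coda, sonority must strictly fall away from the nucleus."
The remaining constraints (1, 2, 3, 4, 5) are satisfied.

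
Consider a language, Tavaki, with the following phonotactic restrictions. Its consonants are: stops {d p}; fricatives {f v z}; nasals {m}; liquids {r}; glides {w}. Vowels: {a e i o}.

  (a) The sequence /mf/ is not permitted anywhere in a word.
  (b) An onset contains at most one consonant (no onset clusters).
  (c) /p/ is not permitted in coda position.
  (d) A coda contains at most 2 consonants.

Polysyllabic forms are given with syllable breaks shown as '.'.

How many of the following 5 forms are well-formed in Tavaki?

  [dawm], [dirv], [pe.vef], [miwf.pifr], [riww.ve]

[dawm] — σ1 onset /d/, coda /wm/ (2C) ok → well-formed
[dirv] — σ1 onset /d/, coda /rv/ (2C) ok → well-formed
[pe.vef] — σ1 onset /p/, coda /∅/ ok; σ2 onset /v/, coda /f/ ok → well-formed
[miwf.pifr] — σ1 onset /m/, coda /wf/ (2C) ok; σ2 onset /p/, coda /fr/ (2C) ok → well-formed
[riww.ve] — σ1 onset /r/, coda /ww/ (2C) ok; σ2 onset /v/, coda /∅/ ok → well-formed
Well-formed: [dawm], [dirv], [pe.vef], [miwf.pifr], [riww.ve] → 5.

5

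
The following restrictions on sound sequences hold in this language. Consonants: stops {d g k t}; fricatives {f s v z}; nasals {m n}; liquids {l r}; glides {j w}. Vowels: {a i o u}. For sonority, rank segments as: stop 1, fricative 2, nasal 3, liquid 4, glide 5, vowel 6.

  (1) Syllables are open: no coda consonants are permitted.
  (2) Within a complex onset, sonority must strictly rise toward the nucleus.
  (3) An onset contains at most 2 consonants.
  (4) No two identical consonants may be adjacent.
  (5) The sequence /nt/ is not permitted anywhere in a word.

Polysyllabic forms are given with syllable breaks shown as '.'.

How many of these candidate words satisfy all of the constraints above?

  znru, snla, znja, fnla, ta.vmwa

0

znru — violates constraint 3: syllable 1 onset /znr/ has 3 consonants (> 2) → ill-formed
snla — violates constraint 3: syllable 1 onset /snl/ has 3 consonants (> 2) → ill-formed
znja — violates constraint 3: syllable 1 onset /znj/ has 3 consonants (> 2) → ill-formed
fnla — violates constraint 3: syllable 1 onset /fnl/ has 3 consonants (> 2) → ill-formed
ta.vmwa — violates constraint 3: syllable 2 onset /vmw/ has 3 consonants (> 2) → ill-formed
No form is well-formed → 0.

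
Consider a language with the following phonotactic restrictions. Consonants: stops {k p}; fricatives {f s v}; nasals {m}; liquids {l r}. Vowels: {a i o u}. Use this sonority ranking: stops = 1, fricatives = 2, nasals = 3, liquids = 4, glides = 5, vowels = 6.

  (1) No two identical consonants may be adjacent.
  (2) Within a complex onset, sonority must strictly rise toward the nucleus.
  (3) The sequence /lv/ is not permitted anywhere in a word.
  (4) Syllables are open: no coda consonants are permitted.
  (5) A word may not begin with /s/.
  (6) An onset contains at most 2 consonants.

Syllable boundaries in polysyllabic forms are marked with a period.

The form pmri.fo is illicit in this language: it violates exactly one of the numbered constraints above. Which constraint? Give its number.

pmri.fo: syllable 1 onset /pmr/ has 3 consonants (> 2).
This is a violation of constraint 6: "An onset contains at most 2 consonants."
The remaining constraints (1, 2, 3, 4, 5) are satisfied.

6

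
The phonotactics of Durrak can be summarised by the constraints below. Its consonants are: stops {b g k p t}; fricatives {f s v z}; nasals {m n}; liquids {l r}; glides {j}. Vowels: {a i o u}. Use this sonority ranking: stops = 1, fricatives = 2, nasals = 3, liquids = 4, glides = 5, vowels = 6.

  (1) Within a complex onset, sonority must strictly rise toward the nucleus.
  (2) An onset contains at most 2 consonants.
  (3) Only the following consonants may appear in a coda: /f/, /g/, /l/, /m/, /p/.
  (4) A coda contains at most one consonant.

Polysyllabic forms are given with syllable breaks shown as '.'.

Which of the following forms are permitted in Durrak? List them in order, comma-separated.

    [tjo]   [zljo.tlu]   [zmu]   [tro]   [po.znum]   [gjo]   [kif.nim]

[tjo] — σ1 onset /tj/ (1→5 rises), coda /∅/ ok → permitted
[zljo.tlu] — violates constraint 2: syllable 1 onset /zlj/ has 3 consonants (> 2) → not permitted
[zmu] — σ1 onset /zm/ (2→3 rises), coda /∅/ ok → permitted
[tro] — σ1 onset /tr/ (1→4 rises), coda /∅/ ok → permitted
[po.znum] — σ1 onset /p/, coda /∅/ ok; σ2 onset /zn/ (2→3 rises), coda /m/ ok → permitted
[gjo] — σ1 onset /gj/ (1→5 rises), coda /∅/ ok → permitted
[kif.nim] — σ1 onset /k/, coda /f/ ok; σ2 onset /n/, coda /m/ ok → permitted

[tjo], [zmu], [tro], [po.znum], [gjo], [kif.nim]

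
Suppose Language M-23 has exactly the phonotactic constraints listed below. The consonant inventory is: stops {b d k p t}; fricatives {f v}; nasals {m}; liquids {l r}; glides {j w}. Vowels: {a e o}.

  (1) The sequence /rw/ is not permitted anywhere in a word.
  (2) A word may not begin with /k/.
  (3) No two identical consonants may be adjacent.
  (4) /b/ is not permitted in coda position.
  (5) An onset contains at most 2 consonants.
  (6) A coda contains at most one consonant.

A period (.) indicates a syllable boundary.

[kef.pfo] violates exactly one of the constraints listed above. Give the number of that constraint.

[kef.pfo]: word begins with /k/.
This is a violation of constraint 2: "A word may not begin with /k/."
The remaining constraints (1, 3, 4, 5, 6) are satisfied.

2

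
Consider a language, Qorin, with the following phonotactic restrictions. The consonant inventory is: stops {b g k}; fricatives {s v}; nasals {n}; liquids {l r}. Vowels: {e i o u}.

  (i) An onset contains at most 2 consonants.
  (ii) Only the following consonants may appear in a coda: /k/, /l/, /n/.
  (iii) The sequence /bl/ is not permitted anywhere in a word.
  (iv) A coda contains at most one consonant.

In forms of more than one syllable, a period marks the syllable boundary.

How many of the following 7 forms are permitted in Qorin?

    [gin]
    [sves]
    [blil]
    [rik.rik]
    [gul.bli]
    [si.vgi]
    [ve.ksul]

[gin] — σ1 onset /g/, coda /n/ ok → permitted
[sves] — violates constraint (ii): syllable 1 coda contains /s/, which is not a licensed coda consonant → not permitted
[blil] — violates constraint (iii): contains banned sequence /bl/ → not permitted
[rik.rik] — σ1 onset /r/, coda /k/ ok; σ2 onset /r/, coda /k/ ok → permitted
[gul.bli] — violates constraint (iii): contains banned sequence /bl/ → not permitted
[si.vgi] — σ1 onset /s/, coda /∅/ ok; σ2 onset /vg/ (2C), coda /∅/ ok → permitted
[ve.ksul] — σ1 onset /v/, coda /∅/ ok; σ2 onset /ks/ (2C), coda /l/ ok → permitted
Permitted: [gin], [rik.rik], [si.vgi], [ve.ksul] → 4.

4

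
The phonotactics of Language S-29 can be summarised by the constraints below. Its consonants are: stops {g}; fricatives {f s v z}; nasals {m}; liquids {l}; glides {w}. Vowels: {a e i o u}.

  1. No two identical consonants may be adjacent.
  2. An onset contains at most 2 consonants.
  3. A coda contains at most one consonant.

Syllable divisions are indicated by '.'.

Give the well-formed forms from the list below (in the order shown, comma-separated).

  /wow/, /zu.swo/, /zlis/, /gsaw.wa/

/wow/, /zu.swo/, /zlis/

/wow/ — σ1 onset /w/, coda /w/ ok → well-formed
/zu.swo/ — σ1 onset /z/, coda /∅/ ok; σ2 onset /sw/ (2C), coda /∅/ ok → well-formed
/zlis/ — σ1 onset /zl/ (2C), coda /s/ ok → well-formed
/gsaw.wa/ — violates constraint 1: adjacent identical consonants /ww/ → ill-formed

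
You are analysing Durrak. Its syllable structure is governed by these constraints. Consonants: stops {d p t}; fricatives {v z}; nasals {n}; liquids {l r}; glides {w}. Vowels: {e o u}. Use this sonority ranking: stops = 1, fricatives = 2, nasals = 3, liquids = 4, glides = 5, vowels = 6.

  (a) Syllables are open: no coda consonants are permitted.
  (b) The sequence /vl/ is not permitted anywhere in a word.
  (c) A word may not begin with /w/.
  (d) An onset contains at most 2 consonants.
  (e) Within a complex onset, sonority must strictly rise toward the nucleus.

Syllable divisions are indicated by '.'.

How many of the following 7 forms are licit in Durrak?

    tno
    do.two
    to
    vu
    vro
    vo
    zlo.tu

tno — σ1 onset /tn/ (1→3 rises), coda /∅/ ok → licit
do.two — σ1 onset /d/, coda /∅/ ok; σ2 onset /tw/ (1→5 rises), coda /∅/ ok → licit
to — σ1 onset /t/, coda /∅/ ok → licit
vu — σ1 onset /v/, coda /∅/ ok → licit
vro — σ1 onset /vr/ (2→4 rises), coda /∅/ ok → licit
vo — σ1 onset /v/, coda /∅/ ok → licit
zlo.tu — σ1 onset /zl/ (2→4 rises), coda /∅/ ok; σ2 onset /t/, coda /∅/ ok → licit
Licit: tno, do.two, to, vu, vro, vo, zlo.tu → 7.

7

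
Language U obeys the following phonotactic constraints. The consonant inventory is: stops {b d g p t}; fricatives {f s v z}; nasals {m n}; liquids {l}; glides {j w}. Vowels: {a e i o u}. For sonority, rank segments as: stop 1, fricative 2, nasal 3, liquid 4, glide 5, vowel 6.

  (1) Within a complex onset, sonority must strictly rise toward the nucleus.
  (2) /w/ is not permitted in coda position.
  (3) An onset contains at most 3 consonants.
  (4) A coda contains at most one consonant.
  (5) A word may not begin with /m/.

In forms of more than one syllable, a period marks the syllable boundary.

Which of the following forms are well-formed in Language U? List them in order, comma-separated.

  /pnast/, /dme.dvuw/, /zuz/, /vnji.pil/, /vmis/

/pnast/ — violates constraint 4: syllable 1 coda /st/ has 2 consonants (> 1) → ill-formed
/dme.dvuw/ — violates constraint 2: syllable 2 coda contains /w/ → ill-formed
/zuz/ — σ1 onset /z/, coda /z/ ok → well-formed
/vnji.pil/ — σ1 onset /vnj/ (2→3→5 rises), coda /∅/ ok; σ2 onset /p/, coda /l/ ok → well-formed
/vmis/ — σ1 onset /vm/ (2→3 rises), coda /s/ ok → well-formed

/zuz/, /vnji.pil/, /vmis/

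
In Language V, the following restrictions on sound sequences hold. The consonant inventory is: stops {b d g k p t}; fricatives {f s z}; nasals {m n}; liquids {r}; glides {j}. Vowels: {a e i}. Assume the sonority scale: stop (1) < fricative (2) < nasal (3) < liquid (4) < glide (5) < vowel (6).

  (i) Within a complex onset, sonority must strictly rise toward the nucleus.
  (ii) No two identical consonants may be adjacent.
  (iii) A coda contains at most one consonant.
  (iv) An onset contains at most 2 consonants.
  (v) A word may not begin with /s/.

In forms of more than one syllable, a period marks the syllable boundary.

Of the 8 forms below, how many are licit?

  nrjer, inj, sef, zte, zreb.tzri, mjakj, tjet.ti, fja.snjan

nrjer — violates constraint (iv): syllable 1 onset /nrj/ has 3 consonants (> 2) → illicit
inj — violates constraint (iii): syllable 1 coda /nj/ has 2 consonants (> 1) → illicit
sef — violates constraint (v): word begins with /s/ → illicit
zte — violates constraint (i): syllable 1 onset /zt/: /z/ (fricative, 2) → /t/ (stop, 1) does not rise → illicit
zreb.tzri — violates constraint (iv): syllable 2 onset /tzr/ has 3 consonants (> 2) → illicit
mjakj — violates constraint (iii): syllable 1 coda /kj/ has 2 consonants (> 1) → illicit
tjet.ti — violates constraint (ii): adjacent identical consonants /tt/ → illicit
fja.snjan — violates constraint (iv): syllable 2 onset /snj/ has 3 consonants (> 2) → illicit
No form is licit → 0.

0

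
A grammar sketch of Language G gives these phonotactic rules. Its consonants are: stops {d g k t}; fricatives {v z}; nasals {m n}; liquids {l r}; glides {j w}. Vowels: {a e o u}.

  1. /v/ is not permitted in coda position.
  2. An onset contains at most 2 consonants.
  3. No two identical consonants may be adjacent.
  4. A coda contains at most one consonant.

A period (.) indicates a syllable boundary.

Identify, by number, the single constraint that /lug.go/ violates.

/lug.go/: adjacent identical consonants /gg/.
This is a violation of constraint 3: "No two identical consonants may be adjacent."
The remaining constraints (1, 2, 4) are satisfied.

3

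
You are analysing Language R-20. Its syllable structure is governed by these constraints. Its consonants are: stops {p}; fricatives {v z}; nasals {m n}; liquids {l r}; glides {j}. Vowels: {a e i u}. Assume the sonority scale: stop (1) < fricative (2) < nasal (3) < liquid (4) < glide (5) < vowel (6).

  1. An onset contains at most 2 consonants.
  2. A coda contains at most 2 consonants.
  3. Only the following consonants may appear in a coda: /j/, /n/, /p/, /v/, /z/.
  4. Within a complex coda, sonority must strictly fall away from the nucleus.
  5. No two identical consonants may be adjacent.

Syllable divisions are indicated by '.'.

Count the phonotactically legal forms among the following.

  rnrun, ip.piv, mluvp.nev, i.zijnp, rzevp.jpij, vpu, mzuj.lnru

3

rnrun — violates constraint 1: syllable 1 onset /rnr/ has 3 consonants (> 2) → phonotactically illegal
ip.piv — violates constraint 5: adjacent identical consonants /pp/ → phonotactically illegal
mluvp.nev — σ1 onset /ml/ (2C), coda /vp/ (2→1 falls) ok; σ2 onset /n/, coda /v/ ok → phonotactically legal
i.zijnp — violates constraint 2: syllable 2 coda /jnp/ has 3 consonants (> 2) → phonotactically illegal
rzevp.jpij — σ1 onset /rz/ (2C), coda /vp/ (2→1 falls) ok; σ2 onset /jp/ (2C), coda /j/ ok → phonotactically legal
vpu — σ1 onset /vp/ (2C), coda /∅/ ok → phonotactically legal
mzuj.lnru — violates constraint 1: syllable 2 onset /lnr/ has 3 consonants (> 2) → phonotactically illegal
Phonotactically legal: mluvp.nev, rzevp.jpij, vpu → 3.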